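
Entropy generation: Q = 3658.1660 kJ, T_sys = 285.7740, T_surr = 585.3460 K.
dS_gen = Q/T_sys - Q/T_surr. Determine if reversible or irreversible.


dS_sys = 3658.1660/285.7740 = 12.8009 kJ/K
dS_surr = -3658.1660/585.3460 = -6.2496 kJ/K
dS_gen = 12.8009 - 6.2496 = 6.5513 kJ/K (irreversible)

dS_gen = 6.5513 kJ/K, irreversible


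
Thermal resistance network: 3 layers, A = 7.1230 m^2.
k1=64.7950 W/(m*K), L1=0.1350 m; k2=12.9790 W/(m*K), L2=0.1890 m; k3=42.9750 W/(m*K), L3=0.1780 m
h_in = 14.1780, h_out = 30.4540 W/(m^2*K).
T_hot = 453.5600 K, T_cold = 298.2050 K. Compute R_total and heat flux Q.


R_conv_in = 1/(14.1780*7.1230) = 0.0099
R_1 = 0.1350/(64.7950*7.1230) = 0.0003
R_2 = 0.1890/(12.9790*7.1230) = 0.0020
R_3 = 0.1780/(42.9750*7.1230) = 0.0006
R_conv_out = 1/(30.4540*7.1230) = 0.0046
R_total = 0.0174 K/W
Q = 155.3550 / 0.0174 = 8912.9552 W

R_total = 0.0174 K/W, Q = 8912.9552 W


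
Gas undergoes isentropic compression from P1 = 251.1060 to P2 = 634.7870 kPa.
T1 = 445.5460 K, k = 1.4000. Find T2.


(k-1)/k = 0.2857
(P2/P1)^exp = 1.3034
T2 = 445.5460 * 1.3034 = 580.7242 K

580.7242 K


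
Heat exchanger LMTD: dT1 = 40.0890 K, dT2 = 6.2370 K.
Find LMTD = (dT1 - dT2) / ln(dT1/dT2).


dT1/dT2 = 6.4276
ln(dT1/dT2) = 1.8606
LMTD = 33.8520 / 1.8606 = 18.1941 K

18.1941 K


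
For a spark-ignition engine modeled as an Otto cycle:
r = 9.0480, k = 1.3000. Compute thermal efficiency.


r^(k-1) = 1.9363
eta = 1 - 1/1.9363 = 0.4835 = 48.3543%

48.3543%


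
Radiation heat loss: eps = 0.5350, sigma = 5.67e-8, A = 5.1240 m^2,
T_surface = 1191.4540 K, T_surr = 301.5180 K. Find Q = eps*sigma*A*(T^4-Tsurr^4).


T^4 = 2.0152e+12
Tsurr^4 = 8.2652e+09
Q = 0.5350 * 5.67e-8 * 5.1240 * 2.0069e+12 = 311939.3437 W

311939.3437 W


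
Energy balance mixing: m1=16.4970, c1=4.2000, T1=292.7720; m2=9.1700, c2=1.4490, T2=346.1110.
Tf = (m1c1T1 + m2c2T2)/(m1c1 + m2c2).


num = 24884.3017
den = 82.5747
Tf = 301.3549 K

301.3549 K


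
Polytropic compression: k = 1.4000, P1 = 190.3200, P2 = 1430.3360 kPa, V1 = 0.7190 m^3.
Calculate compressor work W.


(k-1)/k = 0.2857
(P2/P1)^exp = 1.7794
W = 3.5000 * 190.3200 * 0.7190 * (1.7794 - 1) = 373.2839 kJ

373.2839 kJ


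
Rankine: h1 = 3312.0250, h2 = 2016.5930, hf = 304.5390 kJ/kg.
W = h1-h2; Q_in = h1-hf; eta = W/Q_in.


W = 1295.4320 kJ/kg
Q_in = 3007.4860 kJ/kg
eta = 0.4307 = 43.0736%

eta = 43.0736%


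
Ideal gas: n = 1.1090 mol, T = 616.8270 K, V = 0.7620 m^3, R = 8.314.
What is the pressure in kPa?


P = nRT/V = 1.1090 * 8.314 * 616.8270 / 0.7620
= 5687.2843 / 0.7620 = 7463.6277 Pa = 7.4636 kPa

7.4636 kPa


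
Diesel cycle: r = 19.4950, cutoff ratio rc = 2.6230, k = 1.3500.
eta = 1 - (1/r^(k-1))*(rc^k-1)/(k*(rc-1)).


r^(k-1) = 2.8280
rc^k = 3.6760
eta = 0.5681 = 56.8119%

56.8119%


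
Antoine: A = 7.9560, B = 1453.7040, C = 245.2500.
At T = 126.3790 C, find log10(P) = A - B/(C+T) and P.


C+T = 371.6290
B/(C+T) = 3.9117
log10(P) = 7.9560 - 3.9117 = 4.0443
P = 10^4.0443 = 11073.6899 mmHg

11073.6899 mmHg


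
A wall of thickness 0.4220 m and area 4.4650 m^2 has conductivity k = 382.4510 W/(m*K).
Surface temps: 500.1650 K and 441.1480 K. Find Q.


dT = 59.0170 K
Q = 382.4510 * 4.4650 * 59.0170 / 0.4220 = 238815.1875 W

238815.1875 W


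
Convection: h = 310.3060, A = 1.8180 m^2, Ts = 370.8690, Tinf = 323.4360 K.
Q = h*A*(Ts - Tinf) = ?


dT = 47.4330 K
Q = 310.3060 * 1.8180 * 47.4330 = 26758.6775 W

26758.6775 W


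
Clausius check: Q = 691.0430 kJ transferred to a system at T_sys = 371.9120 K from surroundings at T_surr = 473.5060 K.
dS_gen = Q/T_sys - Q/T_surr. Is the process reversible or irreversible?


dS_sys = 691.0430/371.9120 = 1.8581 kJ/K
dS_surr = -691.0430/473.5060 = -1.4594 kJ/K
dS_gen = 1.8581 - 1.4594 = 0.3987 kJ/K (irreversible)

dS_gen = 0.3987 kJ/K, irreversible


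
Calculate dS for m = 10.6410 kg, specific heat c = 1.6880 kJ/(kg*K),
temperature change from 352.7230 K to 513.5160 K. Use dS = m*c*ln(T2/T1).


T2/T1 = 1.4559
ln(T2/T1) = 0.3756
dS = 10.6410 * 1.6880 * 0.3756 = 6.7465 kJ/K

6.7465 kJ/K


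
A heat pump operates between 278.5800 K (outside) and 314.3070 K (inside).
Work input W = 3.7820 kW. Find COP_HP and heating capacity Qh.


COP = 314.3070 / 35.7270 = 8.7975
Qh = 8.7975 * 3.7820 = 33.2720 kW

COP = 8.7975, Qh = 33.2720 kW


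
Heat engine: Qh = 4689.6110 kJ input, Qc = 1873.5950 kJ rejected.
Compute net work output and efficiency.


W = 4689.6110 - 1873.5950 = 2816.0160 kJ
eta = 2816.0160 / 4689.6110 = 0.6005 = 60.0480%

W = 2816.0160 kJ, eta = 60.0480%


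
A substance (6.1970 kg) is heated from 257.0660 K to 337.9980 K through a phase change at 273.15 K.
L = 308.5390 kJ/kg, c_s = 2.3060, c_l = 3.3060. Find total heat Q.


Q1 (sensible, solid) = 6.1970 * 2.3060 * 16.0840 = 229.8449 kJ
Q2 (latent) = 6.1970 * 308.5390 = 1912.0162 kJ
Q3 (sensible, liquid) = 6.1970 * 3.3060 * 64.8480 = 1328.5593 kJ
Q_total = 3470.4203 kJ

3470.4203 kJ


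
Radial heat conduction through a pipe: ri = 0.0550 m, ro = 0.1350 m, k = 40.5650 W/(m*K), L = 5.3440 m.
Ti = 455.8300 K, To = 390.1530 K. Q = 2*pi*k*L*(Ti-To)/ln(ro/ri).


dT = 65.6770 K
ln(ro/ri) = 0.8979
Q = 2*pi*40.5650*5.3440*65.6770 / 0.8979 = 99623.7800 W

99623.7800 W


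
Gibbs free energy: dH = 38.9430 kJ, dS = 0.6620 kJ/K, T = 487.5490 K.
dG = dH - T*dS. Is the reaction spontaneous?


T*dS = 487.5490 * 0.6620 = 322.7574 kJ
dG = 38.9430 - 322.7574 = -283.8144 kJ (spontaneous)

dG = -283.8144 kJ, spontaneous


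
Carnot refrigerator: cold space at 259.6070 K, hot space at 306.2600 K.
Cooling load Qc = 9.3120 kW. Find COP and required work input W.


COP = 259.6070 / 46.6530 = 5.5646
W = 9.3120 / 5.5646 = 1.6734 kW

COP = 5.5646, W = 1.6734 kW


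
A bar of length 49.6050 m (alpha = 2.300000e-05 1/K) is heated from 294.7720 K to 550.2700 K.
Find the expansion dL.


dT = 255.4980 K
dL = 2.300000e-05 * 49.6050 * 255.4980 = 0.291502 m
L_final = 49.896502 m

dL = 0.291502 m


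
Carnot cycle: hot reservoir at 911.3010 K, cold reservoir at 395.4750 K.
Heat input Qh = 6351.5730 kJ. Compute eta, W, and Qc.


eta = 1 - 395.4750/911.3010 = 0.5660
W = 0.5660 * 6351.5730 = 3595.1969 kJ
Qc = 6351.5730 - 3595.1969 = 2756.3761 kJ

eta = 56.6033%, W = 3595.1969 kJ, Qc = 2756.3761 kJ


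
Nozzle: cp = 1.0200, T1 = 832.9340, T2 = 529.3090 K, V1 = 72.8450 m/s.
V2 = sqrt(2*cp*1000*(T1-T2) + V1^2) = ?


dT = 303.6250 K
2*cp*1000*dT = 619395.0000
V1^2 = 5306.3940
V2 = sqrt(624701.3940) = 790.3805 m/s

790.3805 m/s


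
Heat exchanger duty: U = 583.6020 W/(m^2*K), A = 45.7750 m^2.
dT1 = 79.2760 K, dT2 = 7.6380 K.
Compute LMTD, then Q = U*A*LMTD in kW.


LMTD = 30.6172 K
Q = 583.6020 * 45.7750 * 30.6172 = 817918.2644 W = 817.9183 kW

817.9183 kW


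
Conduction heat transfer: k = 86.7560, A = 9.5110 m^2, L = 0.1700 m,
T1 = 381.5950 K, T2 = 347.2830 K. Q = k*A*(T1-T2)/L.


dT = 34.3120 K
Q = 86.7560 * 9.5110 * 34.3120 / 0.1700 = 166541.6310 W

166541.6310 W


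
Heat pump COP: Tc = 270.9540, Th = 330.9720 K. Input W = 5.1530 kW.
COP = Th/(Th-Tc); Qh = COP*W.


COP = 330.9720 / 60.0180 = 5.5145
Qh = 5.5145 * 5.1530 = 28.4165 kW

COP = 5.5145, Qh = 28.4165 kW


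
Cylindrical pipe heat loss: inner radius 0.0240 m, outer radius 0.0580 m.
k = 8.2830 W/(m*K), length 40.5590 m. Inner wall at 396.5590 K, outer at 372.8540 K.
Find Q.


dT = 23.7050 K
ln(ro/ri) = 0.8824
Q = 2*pi*8.2830*40.5590*23.7050 / 0.8824 = 56706.7234 W

56706.7234 W


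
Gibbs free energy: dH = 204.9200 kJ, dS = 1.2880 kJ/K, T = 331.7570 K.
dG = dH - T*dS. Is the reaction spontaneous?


T*dS = 331.7570 * 1.2880 = 427.3030 kJ
dG = 204.9200 - 427.3030 = -222.3830 kJ (spontaneous)

dG = -222.3830 kJ, spontaneous


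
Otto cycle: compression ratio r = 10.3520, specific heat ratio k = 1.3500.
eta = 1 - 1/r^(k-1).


r^(k-1) = 2.2660
eta = 1 - 1/2.2660 = 0.5587 = 55.8692%

55.8692%


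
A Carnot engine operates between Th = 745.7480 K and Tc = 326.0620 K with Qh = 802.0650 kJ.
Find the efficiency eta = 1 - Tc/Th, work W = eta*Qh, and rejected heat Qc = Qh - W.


eta = 1 - 326.0620/745.7480 = 0.5628
W = 0.5628 * 802.0650 = 451.3796 kJ
Qc = 802.0650 - 451.3796 = 350.6854 kJ

eta = 56.2772%, W = 451.3796 kJ, Qc = 350.6854 kJ


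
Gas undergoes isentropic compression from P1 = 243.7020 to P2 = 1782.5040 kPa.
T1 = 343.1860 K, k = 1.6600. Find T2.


(k-1)/k = 0.3976
(P2/P1)^exp = 2.2059
T2 = 343.1860 * 2.2059 = 757.0347 K

757.0347 K


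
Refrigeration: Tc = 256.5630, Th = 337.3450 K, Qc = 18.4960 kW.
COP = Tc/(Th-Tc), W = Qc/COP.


COP = 256.5630 / 80.7820 = 3.1760
W = 18.4960 / 3.1760 = 5.8237 kW

COP = 3.1760, W = 5.8237 kW


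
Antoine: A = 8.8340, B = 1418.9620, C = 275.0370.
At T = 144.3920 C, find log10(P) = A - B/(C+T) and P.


C+T = 419.4290
B/(C+T) = 3.3831
log10(P) = 8.8340 - 3.3831 = 5.4509
P = 10^5.4509 = 282435.7510 mmHg

282435.7510 mmHg


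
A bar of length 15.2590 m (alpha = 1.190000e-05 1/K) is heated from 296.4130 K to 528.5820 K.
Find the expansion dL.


dT = 232.1690 K
dL = 1.190000e-05 * 15.2590 * 232.1690 = 0.042158 m
L_final = 15.301158 m

dL = 0.042158 m


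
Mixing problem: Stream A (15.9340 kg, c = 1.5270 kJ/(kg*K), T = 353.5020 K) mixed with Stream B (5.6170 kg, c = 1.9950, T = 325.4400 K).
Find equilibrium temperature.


num = 12247.9872
den = 35.5371
Tf = 344.6532 K

344.6532 K


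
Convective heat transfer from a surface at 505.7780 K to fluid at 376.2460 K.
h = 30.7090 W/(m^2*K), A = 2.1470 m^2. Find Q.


dT = 129.5320 K
Q = 30.7090 * 2.1470 * 129.5320 = 8540.3327 W

8540.3327 W


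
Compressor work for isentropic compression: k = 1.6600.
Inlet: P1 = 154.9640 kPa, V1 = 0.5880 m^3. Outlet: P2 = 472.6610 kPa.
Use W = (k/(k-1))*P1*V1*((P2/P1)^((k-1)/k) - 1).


(k-1)/k = 0.3976
(P2/P1)^exp = 1.5580
W = 2.5152 * 154.9640 * 0.5880 * (1.5580 - 1) = 127.8755 kJ

127.8755 kJ


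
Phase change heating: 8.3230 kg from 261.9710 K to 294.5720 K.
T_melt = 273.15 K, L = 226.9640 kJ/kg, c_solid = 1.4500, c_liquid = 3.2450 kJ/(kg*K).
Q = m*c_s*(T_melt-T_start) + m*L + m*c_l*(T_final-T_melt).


Q1 (sensible, solid) = 8.3230 * 1.4500 * 11.1790 = 134.9121 kJ
Q2 (latent) = 8.3230 * 226.9640 = 1889.0214 kJ
Q3 (sensible, liquid) = 8.3230 * 3.2450 * 21.4220 = 578.5683 kJ
Q_total = 2602.5017 kJ

2602.5017 kJ


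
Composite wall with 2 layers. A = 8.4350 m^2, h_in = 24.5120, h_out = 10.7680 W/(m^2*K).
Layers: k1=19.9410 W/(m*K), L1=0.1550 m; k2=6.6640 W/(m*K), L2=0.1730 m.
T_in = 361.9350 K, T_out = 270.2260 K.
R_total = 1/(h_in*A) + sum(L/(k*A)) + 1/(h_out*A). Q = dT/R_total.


R_conv_in = 1/(24.5120*8.4350) = 0.0048
R_1 = 0.1550/(19.9410*8.4350) = 0.0009
R_2 = 0.1730/(6.6640*8.4350) = 0.0031
R_conv_out = 1/(10.7680*8.4350) = 0.0110
R_total = 0.0198 K/W
Q = 91.7090 / 0.0198 = 4621.1312 W

R_total = 0.0198 K/W, Q = 4621.1312 W


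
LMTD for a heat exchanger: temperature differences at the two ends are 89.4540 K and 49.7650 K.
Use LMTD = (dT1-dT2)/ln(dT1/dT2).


dT1/dT2 = 1.7975
ln(dT1/dT2) = 0.5864
LMTD = 39.6890 / 0.5864 = 67.6810 K

67.6810 K


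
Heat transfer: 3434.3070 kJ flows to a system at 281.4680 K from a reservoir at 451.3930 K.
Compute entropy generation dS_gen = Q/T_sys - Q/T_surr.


dS_sys = 3434.3070/281.4680 = 12.2014 kJ/K
dS_surr = -3434.3070/451.3930 = -7.6082 kJ/K
dS_gen = 12.2014 - 7.6082 = 4.5932 kJ/K (irreversible)

dS_gen = 4.5932 kJ/K, irreversible


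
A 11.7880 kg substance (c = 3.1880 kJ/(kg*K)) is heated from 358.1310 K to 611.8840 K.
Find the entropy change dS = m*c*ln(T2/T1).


T2/T1 = 1.7085
ln(T2/T1) = 0.5356
dS = 11.7880 * 3.1880 * 0.5356 = 20.1296 kJ/K

20.1296 kJ/K


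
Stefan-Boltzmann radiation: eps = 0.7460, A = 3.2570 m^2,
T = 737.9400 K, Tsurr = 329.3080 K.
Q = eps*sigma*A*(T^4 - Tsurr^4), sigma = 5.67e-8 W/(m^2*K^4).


T^4 = 2.9654e+11
Tsurr^4 = 1.1760e+10
Q = 0.7460 * 5.67e-8 * 3.2570 * 2.8478e+11 = 39232.8645 W

39232.8645 W


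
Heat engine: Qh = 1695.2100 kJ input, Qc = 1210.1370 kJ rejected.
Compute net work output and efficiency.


W = 1695.2100 - 1210.1370 = 485.0730 kJ
eta = 485.0730 / 1695.2100 = 0.2861 = 28.6143%

W = 485.0730 kJ, eta = 28.6143%


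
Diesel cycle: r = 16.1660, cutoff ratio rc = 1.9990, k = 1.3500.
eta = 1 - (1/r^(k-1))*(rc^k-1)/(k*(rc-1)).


r^(k-1) = 2.6486
rc^k = 2.5474
eta = 0.5668 = 56.6796%

56.6796%


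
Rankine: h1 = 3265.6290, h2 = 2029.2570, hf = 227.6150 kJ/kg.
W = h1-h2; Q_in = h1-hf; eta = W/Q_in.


W = 1236.3720 kJ/kg
Q_in = 3038.0140 kJ/kg
eta = 0.4070 = 40.6967%

eta = 40.6967%


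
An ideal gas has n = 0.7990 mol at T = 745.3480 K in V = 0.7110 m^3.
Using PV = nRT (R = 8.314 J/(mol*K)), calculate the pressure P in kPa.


P = nRT/V = 0.7990 * 8.314 * 745.3480 / 0.7110
= 4951.2618 / 0.7110 = 6963.8000 Pa = 6.9638 kPa

6.9638 kPa


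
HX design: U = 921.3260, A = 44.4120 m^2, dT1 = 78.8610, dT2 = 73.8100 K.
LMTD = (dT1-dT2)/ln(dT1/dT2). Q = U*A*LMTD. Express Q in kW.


LMTD = 76.3076 K
Q = 921.3260 * 44.4120 * 76.3076 = 3122350.7151 W = 3122.3507 kW

3122.3507 kW


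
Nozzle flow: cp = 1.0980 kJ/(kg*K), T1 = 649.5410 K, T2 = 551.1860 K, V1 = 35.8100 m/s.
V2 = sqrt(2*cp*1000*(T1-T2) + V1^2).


dT = 98.3550 K
2*cp*1000*dT = 215987.5800
V1^2 = 1282.3561
V2 = sqrt(217269.9361) = 466.1222 m/s

466.1222 m/s


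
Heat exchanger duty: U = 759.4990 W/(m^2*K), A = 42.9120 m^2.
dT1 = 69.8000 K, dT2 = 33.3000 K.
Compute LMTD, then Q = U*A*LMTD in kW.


LMTD = 49.3192 K
Q = 759.4990 * 42.9120 * 49.3192 = 1607393.2741 W = 1607.3933 kW

1607.3933 kW


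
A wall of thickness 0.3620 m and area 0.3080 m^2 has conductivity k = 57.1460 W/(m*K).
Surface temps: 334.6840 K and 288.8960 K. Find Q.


dT = 45.7880 K
Q = 57.1460 * 0.3080 * 45.7880 / 0.3620 = 2226.2793 W

2226.2793 W


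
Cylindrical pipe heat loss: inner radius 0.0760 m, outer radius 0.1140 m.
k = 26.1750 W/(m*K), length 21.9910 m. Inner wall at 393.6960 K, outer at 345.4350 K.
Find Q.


dT = 48.2610 K
ln(ro/ri) = 0.4055
Q = 2*pi*26.1750*21.9910*48.2610 / 0.4055 = 430481.3752 W

430481.3752 W


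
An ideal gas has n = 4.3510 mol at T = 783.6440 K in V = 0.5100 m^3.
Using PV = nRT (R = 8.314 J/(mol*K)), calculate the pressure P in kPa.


P = nRT/V = 4.3510 * 8.314 * 783.6440 / 0.5100
= 28347.7058 / 0.5100 = 55583.7368 Pa = 55.5837 kPa

55.5837 kPa


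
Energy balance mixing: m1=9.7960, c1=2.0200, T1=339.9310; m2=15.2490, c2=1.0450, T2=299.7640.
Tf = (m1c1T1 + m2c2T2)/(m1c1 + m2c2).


num = 11503.3282
den = 35.7231
Tf = 322.0135 K

322.0135 K


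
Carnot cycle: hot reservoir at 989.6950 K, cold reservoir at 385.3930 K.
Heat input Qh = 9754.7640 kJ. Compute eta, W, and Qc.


eta = 1 - 385.3930/989.6950 = 0.6106
W = 0.6106 * 9754.7640 = 5956.2021 kJ
Qc = 9754.7640 - 5956.2021 = 3798.5619 kJ

eta = 61.0594%, W = 5956.2021 kJ, Qc = 3798.5619 kJ


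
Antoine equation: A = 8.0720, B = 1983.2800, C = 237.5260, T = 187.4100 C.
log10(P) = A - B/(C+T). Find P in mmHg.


C+T = 424.9360
B/(C+T) = 4.6672
log10(P) = 8.0720 - 4.6672 = 3.4048
P = 10^3.4048 = 2539.5455 mmHg

2539.5455 mmHg


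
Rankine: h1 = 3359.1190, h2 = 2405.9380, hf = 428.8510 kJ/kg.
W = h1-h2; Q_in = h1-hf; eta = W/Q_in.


W = 953.1810 kJ/kg
Q_in = 2930.2680 kJ/kg
eta = 0.3253 = 32.5288%

eta = 32.5288%


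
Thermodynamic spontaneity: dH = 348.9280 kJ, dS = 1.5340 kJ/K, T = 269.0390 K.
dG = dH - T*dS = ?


T*dS = 269.0390 * 1.5340 = 412.7058 kJ
dG = 348.9280 - 412.7058 = -63.7778 kJ (spontaneous)

dG = -63.7778 kJ, spontaneous


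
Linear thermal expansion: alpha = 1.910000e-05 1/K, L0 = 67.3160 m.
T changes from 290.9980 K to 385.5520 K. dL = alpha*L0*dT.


dT = 94.5540 K
dL = 1.910000e-05 * 67.3160 * 94.5540 = 0.121571 m
L_final = 67.437571 m

dL = 0.121571 m


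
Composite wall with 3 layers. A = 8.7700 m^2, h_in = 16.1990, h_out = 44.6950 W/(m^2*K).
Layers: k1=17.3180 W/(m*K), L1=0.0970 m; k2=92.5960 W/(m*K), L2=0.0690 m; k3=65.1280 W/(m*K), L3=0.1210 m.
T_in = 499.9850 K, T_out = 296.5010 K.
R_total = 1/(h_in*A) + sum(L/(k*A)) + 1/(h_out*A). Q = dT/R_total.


R_conv_in = 1/(16.1990*8.7700) = 0.0070
R_1 = 0.0970/(17.3180*8.7700) = 0.0006
R_2 = 0.0690/(92.5960*8.7700) = 8.4968e-05
R_3 = 0.1210/(65.1280*8.7700) = 0.0002
R_conv_out = 1/(44.6950*8.7700) = 0.0026
R_total = 0.0105 K/W
Q = 203.4840 / 0.0105 = 19332.1434 W

R_total = 0.0105 K/W, Q = 19332.1434 W


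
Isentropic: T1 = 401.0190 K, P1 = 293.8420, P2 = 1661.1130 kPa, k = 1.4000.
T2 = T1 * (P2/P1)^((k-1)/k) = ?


(k-1)/k = 0.2857
(P2/P1)^exp = 1.6404
T2 = 401.0190 * 1.6404 = 657.8148 K

657.8148 K


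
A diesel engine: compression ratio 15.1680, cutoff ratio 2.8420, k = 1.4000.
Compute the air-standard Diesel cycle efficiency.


r^(k-1) = 2.9674
rc^k = 4.3159
eta = 0.5667 = 56.6673%

56.6673%


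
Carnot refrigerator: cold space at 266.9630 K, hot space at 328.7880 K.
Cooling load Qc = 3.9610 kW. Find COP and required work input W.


COP = 266.9630 / 61.8250 = 4.3180
W = 3.9610 / 4.3180 = 0.9173 kW

COP = 4.3180, W = 0.9173 kW


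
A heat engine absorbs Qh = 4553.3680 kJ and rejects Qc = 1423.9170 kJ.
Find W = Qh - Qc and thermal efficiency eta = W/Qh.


W = 4553.3680 - 1423.9170 = 3129.4510 kJ
eta = 3129.4510 / 4553.3680 = 0.6873 = 68.7283%

W = 3129.4510 kJ, eta = 68.7283%


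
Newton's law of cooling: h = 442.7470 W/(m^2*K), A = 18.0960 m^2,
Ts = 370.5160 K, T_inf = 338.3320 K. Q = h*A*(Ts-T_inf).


dT = 32.1840 K
Q = 442.7470 * 18.0960 * 32.1840 = 257856.5895 W

257856.5895 W


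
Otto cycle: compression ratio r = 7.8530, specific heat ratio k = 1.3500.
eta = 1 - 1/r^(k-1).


r^(k-1) = 2.0571
eta = 1 - 1/2.0571 = 0.5139 = 51.3887%

51.3887%


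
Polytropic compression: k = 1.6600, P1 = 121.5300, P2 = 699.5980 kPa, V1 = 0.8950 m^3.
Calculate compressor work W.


(k-1)/k = 0.3976
(P2/P1)^exp = 2.0056
W = 2.5152 * 121.5300 * 0.8950 * (2.0056 - 1) = 275.0907 kJ

275.0907 kJ


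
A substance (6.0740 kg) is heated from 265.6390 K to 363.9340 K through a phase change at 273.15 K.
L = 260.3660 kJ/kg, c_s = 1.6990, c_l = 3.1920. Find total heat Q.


Q1 (sensible, solid) = 6.0740 * 1.6990 * 7.5110 = 77.5115 kJ
Q2 (latent) = 6.0740 * 260.3660 = 1581.4631 kJ
Q3 (sensible, liquid) = 6.0740 * 3.1920 * 90.7840 = 1760.1391 kJ
Q_total = 3419.1136 kJ

3419.1136 kJ


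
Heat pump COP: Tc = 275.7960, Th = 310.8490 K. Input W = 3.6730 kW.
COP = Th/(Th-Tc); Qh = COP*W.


COP = 310.8490 / 35.0530 = 8.8680
Qh = 8.8680 * 3.6730 = 32.5721 kW

COP = 8.8680, Qh = 32.5721 kW


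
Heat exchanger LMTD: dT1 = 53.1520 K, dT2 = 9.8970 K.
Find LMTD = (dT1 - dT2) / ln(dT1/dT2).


dT1/dT2 = 5.3705
ln(dT1/dT2) = 1.6809
LMTD = 43.2550 / 1.6809 = 25.7329 K

25.7329 K


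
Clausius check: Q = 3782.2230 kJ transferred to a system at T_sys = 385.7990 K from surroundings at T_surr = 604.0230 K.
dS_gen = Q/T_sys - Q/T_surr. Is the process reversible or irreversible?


dS_sys = 3782.2230/385.7990 = 9.8036 kJ/K
dS_surr = -3782.2230/604.0230 = -6.2617 kJ/K
dS_gen = 9.8036 - 6.2617 = 3.5419 kJ/K (irreversible)

dS_gen = 3.5419 kJ/K, irreversible


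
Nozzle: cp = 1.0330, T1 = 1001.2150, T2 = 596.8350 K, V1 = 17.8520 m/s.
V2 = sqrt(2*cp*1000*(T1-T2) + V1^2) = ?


dT = 404.3800 K
2*cp*1000*dT = 835449.0800
V1^2 = 318.6939
V2 = sqrt(835767.7739) = 914.2034 m/s

914.2034 m/s


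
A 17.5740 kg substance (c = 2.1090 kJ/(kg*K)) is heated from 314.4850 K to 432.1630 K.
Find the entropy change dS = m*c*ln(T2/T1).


T2/T1 = 1.3742
ln(T2/T1) = 0.3179
dS = 17.5740 * 2.1090 * 0.3179 = 11.7813 kJ/K

11.7813 kJ/K


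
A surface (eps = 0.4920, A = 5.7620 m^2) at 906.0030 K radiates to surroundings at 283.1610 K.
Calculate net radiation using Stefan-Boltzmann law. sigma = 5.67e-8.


T^4 = 6.7378e+11
Tsurr^4 = 6.4289e+09
Q = 0.4920 * 5.67e-8 * 5.7620 * 6.6735e+11 = 107269.4999 W

107269.4999 W


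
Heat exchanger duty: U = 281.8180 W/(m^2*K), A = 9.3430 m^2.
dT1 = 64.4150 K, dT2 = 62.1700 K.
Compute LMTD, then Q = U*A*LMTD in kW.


LMTD = 63.2859 K
Q = 281.8180 * 9.3430 * 63.2859 = 166633.2972 W = 166.6333 kW

166.6333 kW


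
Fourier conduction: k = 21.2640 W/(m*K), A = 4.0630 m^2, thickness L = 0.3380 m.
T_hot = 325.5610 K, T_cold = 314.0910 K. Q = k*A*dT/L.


dT = 11.4700 K
Q = 21.2640 * 4.0630 * 11.4700 / 0.3380 = 2931.8281 W

2931.8281 W


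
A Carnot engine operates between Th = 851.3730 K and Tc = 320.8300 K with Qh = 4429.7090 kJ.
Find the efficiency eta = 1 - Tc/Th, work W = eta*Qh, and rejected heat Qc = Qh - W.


eta = 1 - 320.8300/851.3730 = 0.6232
W = 0.6232 * 4429.7090 = 2760.4248 kJ
Qc = 4429.7090 - 2760.4248 = 1669.2842 kJ

eta = 62.3162%, W = 2760.4248 kJ, Qc = 1669.2842 kJ


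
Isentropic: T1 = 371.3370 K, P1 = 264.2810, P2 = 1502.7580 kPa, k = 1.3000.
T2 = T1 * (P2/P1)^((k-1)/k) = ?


(k-1)/k = 0.2308
(P2/P1)^exp = 1.4934
T2 = 371.3370 * 1.4934 = 554.5723 K

554.5723 K


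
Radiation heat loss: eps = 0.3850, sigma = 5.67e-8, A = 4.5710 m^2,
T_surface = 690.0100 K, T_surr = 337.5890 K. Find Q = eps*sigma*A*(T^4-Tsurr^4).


T^4 = 2.2668e+11
Tsurr^4 = 1.2988e+10
Q = 0.3850 * 5.67e-8 * 4.5710 * 2.1370e+11 = 21323.1546 W

21323.1546 W


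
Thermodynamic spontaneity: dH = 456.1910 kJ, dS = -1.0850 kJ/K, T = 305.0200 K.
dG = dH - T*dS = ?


T*dS = 305.0200 * -1.0850 = -330.9467 kJ
dG = 456.1910 + 330.9467 = 787.1377 kJ (non-spontaneous)

dG = 787.1377 kJ, non-spontaneous


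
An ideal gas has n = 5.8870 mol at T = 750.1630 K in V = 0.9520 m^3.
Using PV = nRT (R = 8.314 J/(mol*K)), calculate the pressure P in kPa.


P = nRT/V = 5.8870 * 8.314 * 750.1630 / 0.9520
= 36716.3665 / 0.9520 = 38567.6118 Pa = 38.5676 kPa

38.5676 kPa


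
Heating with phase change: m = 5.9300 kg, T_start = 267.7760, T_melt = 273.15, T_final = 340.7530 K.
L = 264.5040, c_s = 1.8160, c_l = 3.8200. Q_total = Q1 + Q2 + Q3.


Q1 (sensible, solid) = 5.9300 * 1.8160 * 5.3740 = 57.8720 kJ
Q2 (latent) = 5.9300 * 264.5040 = 1568.5087 kJ
Q3 (sensible, liquid) = 5.9300 * 3.8200 * 67.6030 = 1531.3837 kJ
Q_total = 3157.7644 kJ

3157.7644 kJ


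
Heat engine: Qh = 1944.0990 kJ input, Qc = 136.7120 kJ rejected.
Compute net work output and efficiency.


W = 1944.0990 - 136.7120 = 1807.3870 kJ
eta = 1807.3870 / 1944.0990 = 0.9297 = 92.9678%

W = 1807.3870 kJ, eta = 92.9678%


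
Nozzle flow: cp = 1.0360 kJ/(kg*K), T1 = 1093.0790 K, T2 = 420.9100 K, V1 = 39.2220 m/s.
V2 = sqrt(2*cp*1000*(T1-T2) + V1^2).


dT = 672.1690 K
2*cp*1000*dT = 1392734.1680
V1^2 = 1538.3653
V2 = sqrt(1394272.5333) = 1180.7932 m/s

1180.7932 m/s


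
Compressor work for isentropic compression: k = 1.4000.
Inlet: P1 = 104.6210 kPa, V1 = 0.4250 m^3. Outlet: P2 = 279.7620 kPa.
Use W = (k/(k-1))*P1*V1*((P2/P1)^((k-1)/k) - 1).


(k-1)/k = 0.2857
(P2/P1)^exp = 1.3245
W = 3.5000 * 104.6210 * 0.4250 * (1.3245 - 1) = 50.4983 kJ

50.4983 kJ


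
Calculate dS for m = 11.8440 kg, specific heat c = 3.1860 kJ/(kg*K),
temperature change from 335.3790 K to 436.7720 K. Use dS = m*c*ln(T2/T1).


T2/T1 = 1.3023
ln(T2/T1) = 0.2642
dS = 11.8440 * 3.1860 * 0.2642 = 9.9677 kJ/K

9.9677 kJ/K


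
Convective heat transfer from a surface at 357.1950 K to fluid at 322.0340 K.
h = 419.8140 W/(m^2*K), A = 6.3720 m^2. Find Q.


dT = 35.1610 K
Q = 419.8140 * 6.3720 * 35.1610 = 94057.6021 W

94057.6021 W


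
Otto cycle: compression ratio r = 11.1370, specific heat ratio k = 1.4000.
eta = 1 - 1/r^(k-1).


r^(k-1) = 2.6225
eta = 1 - 1/2.6225 = 0.6187 = 61.8677%

61.8677%


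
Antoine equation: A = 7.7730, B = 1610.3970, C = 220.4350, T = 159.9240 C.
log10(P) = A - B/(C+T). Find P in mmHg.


C+T = 380.3590
B/(C+T) = 4.2339
log10(P) = 7.7730 - 4.2339 = 3.5391
P = 10^3.5391 = 3460.2945 mmHg

3460.2945 mmHg


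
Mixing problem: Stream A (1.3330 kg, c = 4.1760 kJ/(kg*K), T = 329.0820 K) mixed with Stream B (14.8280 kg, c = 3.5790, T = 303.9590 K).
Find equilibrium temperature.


num = 17962.7959
den = 58.6360
Tf = 306.3441 K

306.3441 K


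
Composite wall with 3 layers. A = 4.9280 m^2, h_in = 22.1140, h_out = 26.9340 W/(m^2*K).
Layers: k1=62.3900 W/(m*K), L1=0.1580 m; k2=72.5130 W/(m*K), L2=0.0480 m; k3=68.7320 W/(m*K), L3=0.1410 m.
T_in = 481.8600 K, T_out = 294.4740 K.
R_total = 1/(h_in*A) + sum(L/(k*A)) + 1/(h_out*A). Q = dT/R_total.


R_conv_in = 1/(22.1140*4.9280) = 0.0092
R_1 = 0.1580/(62.3900*4.9280) = 0.0005
R_2 = 0.0480/(72.5130*4.9280) = 0.0001
R_3 = 0.1410/(68.7320*4.9280) = 0.0004
R_conv_out = 1/(26.9340*4.9280) = 0.0075
R_total = 0.0178 K/W
Q = 187.3860 / 0.0178 = 10542.2698 W

R_total = 0.0178 K/W, Q = 10542.2698 W


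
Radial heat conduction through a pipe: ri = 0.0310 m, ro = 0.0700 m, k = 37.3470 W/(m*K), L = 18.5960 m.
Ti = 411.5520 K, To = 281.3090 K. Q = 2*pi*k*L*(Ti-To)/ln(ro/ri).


dT = 130.2430 K
ln(ro/ri) = 0.8145
Q = 2*pi*37.3470*18.5960*130.2430 / 0.8145 = 697772.9739 W

697772.9739 W


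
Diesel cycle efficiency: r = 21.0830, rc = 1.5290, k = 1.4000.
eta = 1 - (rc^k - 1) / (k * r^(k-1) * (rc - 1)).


r^(k-1) = 3.3851
rc^k = 1.8121
eta = 0.6761 = 67.6088%

67.6088%


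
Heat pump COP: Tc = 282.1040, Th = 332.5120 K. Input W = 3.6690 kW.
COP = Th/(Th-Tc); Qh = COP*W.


COP = 332.5120 / 50.4080 = 6.5964
Qh = 6.5964 * 3.6690 = 24.2022 kW

COP = 6.5964, Qh = 24.2022 kW


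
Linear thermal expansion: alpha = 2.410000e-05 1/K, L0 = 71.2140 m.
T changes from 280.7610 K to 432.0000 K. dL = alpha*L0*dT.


dT = 151.2390 K
dL = 2.410000e-05 * 71.2140 * 151.2390 = 0.259565 m
L_final = 71.473565 m

dL = 0.259565 m


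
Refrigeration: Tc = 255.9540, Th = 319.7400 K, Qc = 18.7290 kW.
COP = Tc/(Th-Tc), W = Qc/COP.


COP = 255.9540 / 63.7860 = 4.0127
W = 18.7290 / 4.0127 = 4.6674 kW

COP = 4.0127, W = 4.6674 kW


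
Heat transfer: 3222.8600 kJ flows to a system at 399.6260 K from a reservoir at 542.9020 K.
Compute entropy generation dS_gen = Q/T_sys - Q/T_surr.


dS_sys = 3222.8600/399.6260 = 8.0647 kJ/K
dS_surr = -3222.8600/542.9020 = -5.9364 kJ/K
dS_gen = 8.0647 - 5.9364 = 2.1283 kJ/K (irreversible)

dS_gen = 2.1283 kJ/K, irreversible


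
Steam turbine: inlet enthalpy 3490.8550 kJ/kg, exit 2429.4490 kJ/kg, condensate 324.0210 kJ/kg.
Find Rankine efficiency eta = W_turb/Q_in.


W = 1061.4060 kJ/kg
Q_in = 3166.8340 kJ/kg
eta = 0.3352 = 33.5163%

eta = 33.5163%


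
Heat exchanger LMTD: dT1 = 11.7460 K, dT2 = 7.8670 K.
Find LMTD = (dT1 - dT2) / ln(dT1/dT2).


dT1/dT2 = 1.4931
ln(dT1/dT2) = 0.4008
LMTD = 3.8790 / 0.4008 = 9.6773 K

9.6773 K


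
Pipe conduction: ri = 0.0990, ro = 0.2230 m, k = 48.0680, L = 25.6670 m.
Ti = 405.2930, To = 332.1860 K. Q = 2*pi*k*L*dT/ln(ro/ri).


dT = 73.1070 K
ln(ro/ri) = 0.8121
Q = 2*pi*48.0680*25.6670*73.1070 / 0.8121 = 697888.7474 W

697888.7474 W


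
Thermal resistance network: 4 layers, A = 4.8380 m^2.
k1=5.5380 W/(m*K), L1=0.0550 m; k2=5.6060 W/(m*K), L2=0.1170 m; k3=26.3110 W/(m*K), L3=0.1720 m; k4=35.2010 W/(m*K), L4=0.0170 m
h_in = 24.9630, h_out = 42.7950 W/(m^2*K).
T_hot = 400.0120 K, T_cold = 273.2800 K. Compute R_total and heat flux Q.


R_conv_in = 1/(24.9630*4.8380) = 0.0083
R_1 = 0.0550/(5.5380*4.8380) = 0.0021
R_2 = 0.1170/(5.6060*4.8380) = 0.0043
R_3 = 0.1720/(26.3110*4.8380) = 0.0014
R_4 = 0.0170/(35.2010*4.8380) = 9.9822e-05
R_conv_out = 1/(42.7950*4.8380) = 0.0048
R_total = 0.0209 K/W
Q = 126.7320 / 0.0209 = 6055.6881 W

R_total = 0.0209 K/W, Q = 6055.6881 W


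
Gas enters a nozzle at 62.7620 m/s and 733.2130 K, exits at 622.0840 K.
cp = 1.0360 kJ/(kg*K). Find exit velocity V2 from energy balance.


dT = 111.1290 K
2*cp*1000*dT = 230259.2880
V1^2 = 3939.0686
V2 = sqrt(234198.3566) = 483.9404 m/s

483.9404 m/s


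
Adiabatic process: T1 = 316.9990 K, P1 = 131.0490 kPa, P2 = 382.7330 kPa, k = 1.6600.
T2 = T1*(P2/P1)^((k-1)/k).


(k-1)/k = 0.3976
(P2/P1)^exp = 1.5313
T2 = 316.9990 * 1.5313 = 485.4239 K

485.4239 K


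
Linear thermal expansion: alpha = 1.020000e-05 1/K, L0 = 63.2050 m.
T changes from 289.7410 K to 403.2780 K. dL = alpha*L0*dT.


dT = 113.5370 K
dL = 1.020000e-05 * 63.2050 * 113.5370 = 0.073196 m
L_final = 63.278196 m

dL = 0.073196 m


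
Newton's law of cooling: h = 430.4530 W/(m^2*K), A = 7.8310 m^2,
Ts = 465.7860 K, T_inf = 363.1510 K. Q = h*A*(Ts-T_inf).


dT = 102.6350 K
Q = 430.4530 * 7.8310 * 102.6350 = 345970.0064 W

345970.0064 W


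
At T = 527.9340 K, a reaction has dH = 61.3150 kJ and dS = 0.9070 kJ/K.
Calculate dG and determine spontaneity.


T*dS = 527.9340 * 0.9070 = 478.8361 kJ
dG = 61.3150 - 478.8361 = -417.5211 kJ (spontaneous)

dG = -417.5211 kJ, spontaneous


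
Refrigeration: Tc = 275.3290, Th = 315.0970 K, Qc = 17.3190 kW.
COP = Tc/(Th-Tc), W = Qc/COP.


COP = 275.3290 / 39.7680 = 6.9234
W = 17.3190 / 6.9234 = 2.5015 kW

COP = 6.9234, W = 2.5015 kW


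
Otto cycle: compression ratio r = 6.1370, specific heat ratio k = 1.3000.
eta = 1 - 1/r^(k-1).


r^(k-1) = 1.7234
eta = 1 - 1/1.7234 = 0.4198 = 41.9753%

41.9753%


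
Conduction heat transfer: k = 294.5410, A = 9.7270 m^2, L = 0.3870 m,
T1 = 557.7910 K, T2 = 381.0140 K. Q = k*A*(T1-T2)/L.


dT = 176.7770 K
Q = 294.5410 * 9.7270 * 176.7770 / 0.3870 = 1308698.0860 W

1308698.0860 W


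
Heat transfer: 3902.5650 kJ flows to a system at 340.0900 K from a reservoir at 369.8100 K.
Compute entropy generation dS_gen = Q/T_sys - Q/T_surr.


dS_sys = 3902.5650/340.0900 = 11.4751 kJ/K
dS_surr = -3902.5650/369.8100 = -10.5529 kJ/K
dS_gen = 11.4751 - 10.5529 = 0.9222 kJ/K (irreversible)

dS_gen = 0.9222 kJ/K, irreversible


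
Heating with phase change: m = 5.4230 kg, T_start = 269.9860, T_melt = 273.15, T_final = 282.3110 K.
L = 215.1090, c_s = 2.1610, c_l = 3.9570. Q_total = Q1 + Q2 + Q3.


Q1 (sensible, solid) = 5.4230 * 2.1610 * 3.1640 = 37.0792 kJ
Q2 (latent) = 5.4230 * 215.1090 = 1166.5361 kJ
Q3 (sensible, liquid) = 5.4230 * 3.9570 * 9.1610 = 196.5842 kJ
Q_total = 1400.1995 kJ

1400.1995 kJ


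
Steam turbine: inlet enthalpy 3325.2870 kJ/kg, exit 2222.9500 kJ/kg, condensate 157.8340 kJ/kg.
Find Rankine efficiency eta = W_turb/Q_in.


W = 1102.3370 kJ/kg
Q_in = 3167.4530 kJ/kg
eta = 0.3480 = 34.8020%

eta = 34.8020%


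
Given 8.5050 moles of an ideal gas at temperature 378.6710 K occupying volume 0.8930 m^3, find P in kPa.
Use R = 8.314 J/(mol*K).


P = nRT/V = 8.5050 * 8.314 * 378.6710 / 0.8930
= 26776.0423 / 0.8930 = 29984.3698 Pa = 29.9844 kPa

29.9844 kPa


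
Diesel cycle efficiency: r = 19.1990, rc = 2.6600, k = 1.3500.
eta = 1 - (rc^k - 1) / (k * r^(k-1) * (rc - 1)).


r^(k-1) = 2.8129
rc^k = 3.7462
eta = 0.5643 = 56.4346%

56.4346%


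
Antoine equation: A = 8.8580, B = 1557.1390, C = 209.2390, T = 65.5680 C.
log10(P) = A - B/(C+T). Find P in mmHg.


C+T = 274.8070
B/(C+T) = 5.6663
log10(P) = 8.8580 - 5.6663 = 3.1917
P = 10^3.1917 = 1554.8899 mmHg

1554.8899 mmHg


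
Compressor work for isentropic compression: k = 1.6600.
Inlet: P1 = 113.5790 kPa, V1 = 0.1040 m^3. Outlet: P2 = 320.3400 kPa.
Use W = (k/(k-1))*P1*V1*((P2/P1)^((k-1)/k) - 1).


(k-1)/k = 0.3976
(P2/P1)^exp = 1.5102
W = 2.5152 * 113.5790 * 0.1040 * (1.5102 - 1) = 15.1584 kJ

15.1584 kJ


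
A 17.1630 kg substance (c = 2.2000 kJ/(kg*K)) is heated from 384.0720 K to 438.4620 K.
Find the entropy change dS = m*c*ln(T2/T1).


T2/T1 = 1.1416
ln(T2/T1) = 0.1324
dS = 17.1630 * 2.2000 * 0.1324 = 5.0009 kJ/K

5.0009 kJ/K


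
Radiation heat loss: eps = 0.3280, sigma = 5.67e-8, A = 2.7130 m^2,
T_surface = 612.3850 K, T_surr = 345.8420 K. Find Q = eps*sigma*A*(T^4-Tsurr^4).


T^4 = 1.4064e+11
Tsurr^4 = 1.4306e+10
Q = 0.3280 * 5.67e-8 * 2.7130 * 1.2633e+11 = 6374.0561 W

6374.0561 W


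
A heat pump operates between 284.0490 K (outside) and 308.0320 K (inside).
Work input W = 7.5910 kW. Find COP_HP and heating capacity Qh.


COP = 308.0320 / 23.9830 = 12.8438
Qh = 12.8438 * 7.5910 = 97.4970 kW

COP = 12.8438, Qh = 97.4970 kW


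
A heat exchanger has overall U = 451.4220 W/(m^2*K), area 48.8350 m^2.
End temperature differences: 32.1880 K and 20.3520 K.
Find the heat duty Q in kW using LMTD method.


LMTD = 25.8194 K
Q = 451.4220 * 48.8350 * 25.8194 = 569194.2433 W = 569.1942 kW

569.1942 kW


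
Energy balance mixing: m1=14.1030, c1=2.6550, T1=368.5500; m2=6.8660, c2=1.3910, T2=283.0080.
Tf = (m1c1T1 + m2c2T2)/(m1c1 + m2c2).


num = 16502.6869
den = 46.9941
Tf = 351.1653 K

351.1653 K


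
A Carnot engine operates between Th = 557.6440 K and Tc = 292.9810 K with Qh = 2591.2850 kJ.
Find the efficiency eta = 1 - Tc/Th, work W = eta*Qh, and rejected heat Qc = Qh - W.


eta = 1 - 292.9810/557.6440 = 0.4746
W = 0.4746 * 2591.2850 = 1229.8478 kJ
Qc = 2591.2850 - 1229.8478 = 1361.4372 kJ

eta = 47.4609%, W = 1229.8478 kJ, Qc = 1361.4372 kJ


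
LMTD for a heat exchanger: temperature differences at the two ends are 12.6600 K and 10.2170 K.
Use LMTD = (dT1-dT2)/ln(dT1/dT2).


dT1/dT2 = 1.2391
ln(dT1/dT2) = 0.2144
LMTD = 2.4430 / 0.2144 = 11.3949 K

11.3949 K


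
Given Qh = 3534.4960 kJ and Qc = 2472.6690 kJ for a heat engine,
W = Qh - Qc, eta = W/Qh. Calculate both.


W = 3534.4960 - 2472.6690 = 1061.8270 kJ
eta = 1061.8270 / 3534.4960 = 0.3004 = 30.0418%

W = 1061.8270 kJ, eta = 30.0418%


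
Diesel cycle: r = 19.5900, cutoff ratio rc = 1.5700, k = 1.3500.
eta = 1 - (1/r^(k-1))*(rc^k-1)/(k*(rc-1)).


r^(k-1) = 2.8328
rc^k = 1.8385
eta = 0.6153 = 61.5334%

61.5334%


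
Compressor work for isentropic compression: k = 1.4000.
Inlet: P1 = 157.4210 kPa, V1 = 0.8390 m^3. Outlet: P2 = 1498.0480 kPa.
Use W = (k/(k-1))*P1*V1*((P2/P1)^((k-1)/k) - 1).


(k-1)/k = 0.2857
(P2/P1)^exp = 1.9035
W = 3.5000 * 157.4210 * 0.8390 * (1.9035 - 1) = 417.6742 kJ

417.6742 kJ


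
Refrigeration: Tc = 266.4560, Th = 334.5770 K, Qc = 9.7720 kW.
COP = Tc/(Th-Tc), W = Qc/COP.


COP = 266.4560 / 68.1210 = 3.9115
W = 9.7720 / 3.9115 = 2.4983 kW

COP = 3.9115, W = 2.4983 kW


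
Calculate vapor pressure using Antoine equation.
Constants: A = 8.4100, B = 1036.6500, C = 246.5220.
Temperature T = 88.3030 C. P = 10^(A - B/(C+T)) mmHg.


C+T = 334.8250
B/(C+T) = 3.0961
log10(P) = 8.4100 - 3.0961 = 5.3139
P = 10^5.3139 = 206017.9328 mmHg

206017.9328 mmHg


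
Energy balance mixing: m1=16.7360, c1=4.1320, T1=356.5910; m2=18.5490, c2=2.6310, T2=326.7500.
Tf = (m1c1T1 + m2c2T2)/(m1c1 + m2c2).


num = 40605.5820
den = 117.9556
Tf = 344.2447 K

344.2447 K


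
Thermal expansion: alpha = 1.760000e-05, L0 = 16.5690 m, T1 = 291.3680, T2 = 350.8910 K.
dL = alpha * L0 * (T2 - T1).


dT = 59.5230 K
dL = 1.760000e-05 * 16.5690 * 59.5230 = 0.017358 m
L_final = 16.586358 m

dL = 0.017358 m


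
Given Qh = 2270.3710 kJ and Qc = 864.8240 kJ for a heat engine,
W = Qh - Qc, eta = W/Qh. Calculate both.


W = 2270.3710 - 864.8240 = 1405.5470 kJ
eta = 1405.5470 / 2270.3710 = 0.6191 = 61.9083%

W = 1405.5470 kJ, eta = 61.9083%


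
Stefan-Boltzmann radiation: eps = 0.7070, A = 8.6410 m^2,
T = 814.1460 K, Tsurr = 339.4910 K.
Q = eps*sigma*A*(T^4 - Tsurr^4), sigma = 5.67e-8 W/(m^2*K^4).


T^4 = 4.3935e+11
Tsurr^4 = 1.3284e+10
Q = 0.7070 * 5.67e-8 * 8.6410 * 4.2607e+11 = 147585.0434 W

147585.0434 W


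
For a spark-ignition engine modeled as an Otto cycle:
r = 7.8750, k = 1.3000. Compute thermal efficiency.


r^(k-1) = 1.8573
eta = 1 - 1/1.8573 = 0.4616 = 46.1575%

46.1575%


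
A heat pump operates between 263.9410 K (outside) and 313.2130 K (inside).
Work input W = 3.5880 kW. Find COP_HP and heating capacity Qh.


COP = 313.2130 / 49.2720 = 6.3568
Qh = 6.3568 * 3.5880 = 22.8083 kW

COP = 6.3568, Qh = 22.8083 kW


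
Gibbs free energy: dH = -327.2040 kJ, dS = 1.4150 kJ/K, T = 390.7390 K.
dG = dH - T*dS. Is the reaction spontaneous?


T*dS = 390.7390 * 1.4150 = 552.8957 kJ
dG = -327.2040 - 552.8957 = -880.0997 kJ (spontaneous)

dG = -880.0997 kJ, spontaneous


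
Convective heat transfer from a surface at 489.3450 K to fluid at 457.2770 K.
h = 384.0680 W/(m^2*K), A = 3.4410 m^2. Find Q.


dT = 32.0680 K
Q = 384.0680 * 3.4410 * 32.0680 = 42380.3629 W

42380.3629 W


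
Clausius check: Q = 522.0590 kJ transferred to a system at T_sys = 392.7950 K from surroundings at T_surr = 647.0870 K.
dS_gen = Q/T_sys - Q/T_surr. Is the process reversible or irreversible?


dS_sys = 522.0590/392.7950 = 1.3291 kJ/K
dS_surr = -522.0590/647.0870 = -0.8068 kJ/K
dS_gen = 1.3291 - 0.8068 = 0.5223 kJ/K (irreversible)

dS_gen = 0.5223 kJ/K, irreversible


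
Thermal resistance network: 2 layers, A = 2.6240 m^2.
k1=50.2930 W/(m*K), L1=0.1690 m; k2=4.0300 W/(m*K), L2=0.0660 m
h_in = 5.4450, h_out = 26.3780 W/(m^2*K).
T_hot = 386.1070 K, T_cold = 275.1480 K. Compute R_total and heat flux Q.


R_conv_in = 1/(5.4450*2.6240) = 0.0700
R_1 = 0.1690/(50.2930*2.6240) = 0.0013
R_2 = 0.0660/(4.0300*2.6240) = 0.0062
R_conv_out = 1/(26.3780*2.6240) = 0.0144
R_total = 0.0920 K/W
Q = 110.9590 / 0.0920 = 1206.6030 W

R_total = 0.0920 K/W, Q = 1206.6030 W


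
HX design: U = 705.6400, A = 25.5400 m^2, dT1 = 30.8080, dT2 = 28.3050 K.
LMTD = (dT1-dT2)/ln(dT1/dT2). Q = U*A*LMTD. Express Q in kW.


LMTD = 29.5388 K
Q = 705.6400 * 25.5400 * 29.5388 = 532350.0982 W = 532.3501 kW

532.3501 kW


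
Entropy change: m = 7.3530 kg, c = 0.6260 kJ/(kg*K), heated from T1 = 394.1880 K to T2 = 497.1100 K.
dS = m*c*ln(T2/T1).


T2/T1 = 1.2611
ln(T2/T1) = 0.2320
dS = 7.3530 * 0.6260 * 0.2320 = 1.0678 kJ/K

1.0678 kJ/K


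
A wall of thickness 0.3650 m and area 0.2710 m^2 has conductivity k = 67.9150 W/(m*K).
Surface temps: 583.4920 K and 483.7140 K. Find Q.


dT = 99.7780 K
Q = 67.9150 * 0.2710 * 99.7780 / 0.3650 = 5031.2619 W

5031.2619 W


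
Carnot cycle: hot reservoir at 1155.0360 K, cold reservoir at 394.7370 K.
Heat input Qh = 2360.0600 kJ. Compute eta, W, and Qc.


eta = 1 - 394.7370/1155.0360 = 0.6582
W = 0.6582 * 2360.0600 = 1553.5025 kJ
Qc = 2360.0600 - 1553.5025 = 806.5575 kJ

eta = 65.8247%, W = 1553.5025 kJ, Qc = 806.5575 kJ


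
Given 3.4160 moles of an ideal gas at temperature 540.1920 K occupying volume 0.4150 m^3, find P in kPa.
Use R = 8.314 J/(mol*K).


P = nRT/V = 3.4160 * 8.314 * 540.1920 / 0.4150
= 15341.7899 / 0.4150 = 36968.1684 Pa = 36.9682 kPa

36.9682 kPa


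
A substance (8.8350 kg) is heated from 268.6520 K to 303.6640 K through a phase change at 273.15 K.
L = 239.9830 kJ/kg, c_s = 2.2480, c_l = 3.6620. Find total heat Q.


Q1 (sensible, solid) = 8.8350 * 2.2480 * 4.4980 = 89.3351 kJ
Q2 (latent) = 8.8350 * 239.9830 = 2120.2498 kJ
Q3 (sensible, liquid) = 8.8350 * 3.6620 * 30.5140 = 987.2429 kJ
Q_total = 3196.8279 kJ

3196.8279 kJ


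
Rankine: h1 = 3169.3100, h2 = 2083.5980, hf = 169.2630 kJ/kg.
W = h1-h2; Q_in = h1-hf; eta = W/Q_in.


W = 1085.7120 kJ/kg
Q_in = 3000.0470 kJ/kg
eta = 0.3619 = 36.1898%

eta = 36.1898%


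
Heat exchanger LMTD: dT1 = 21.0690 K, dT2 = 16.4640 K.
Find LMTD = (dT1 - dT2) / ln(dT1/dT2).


dT1/dT2 = 1.2797
ln(dT1/dT2) = 0.2466
LMTD = 4.6050 / 0.2466 = 18.6720 K

18.6720 K


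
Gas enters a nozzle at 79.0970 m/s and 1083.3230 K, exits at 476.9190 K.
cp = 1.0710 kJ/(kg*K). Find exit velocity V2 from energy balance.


dT = 606.4040 K
2*cp*1000*dT = 1298917.3680
V1^2 = 6256.3354
V2 = sqrt(1305173.7034) = 1142.4420 m/s

1142.4420 m/s


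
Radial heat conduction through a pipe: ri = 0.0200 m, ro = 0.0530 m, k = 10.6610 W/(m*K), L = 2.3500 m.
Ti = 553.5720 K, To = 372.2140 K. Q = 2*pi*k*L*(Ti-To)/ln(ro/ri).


dT = 181.3580 K
ln(ro/ri) = 0.9746
Q = 2*pi*10.6610*2.3500*181.3580 / 0.9746 = 29293.6825 W

29293.6825 W


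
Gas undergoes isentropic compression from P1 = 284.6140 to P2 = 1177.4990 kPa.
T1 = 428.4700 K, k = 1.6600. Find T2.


(k-1)/k = 0.3976
(P2/P1)^exp = 1.7587
T2 = 428.4700 * 1.7587 = 753.5570 K

753.5570 K


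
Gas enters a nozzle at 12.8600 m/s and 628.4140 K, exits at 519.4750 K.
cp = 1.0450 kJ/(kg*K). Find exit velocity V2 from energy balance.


dT = 108.9390 K
2*cp*1000*dT = 227682.5100
V1^2 = 165.3796
V2 = sqrt(227847.8896) = 477.3341 m/s

477.3341 m/s
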